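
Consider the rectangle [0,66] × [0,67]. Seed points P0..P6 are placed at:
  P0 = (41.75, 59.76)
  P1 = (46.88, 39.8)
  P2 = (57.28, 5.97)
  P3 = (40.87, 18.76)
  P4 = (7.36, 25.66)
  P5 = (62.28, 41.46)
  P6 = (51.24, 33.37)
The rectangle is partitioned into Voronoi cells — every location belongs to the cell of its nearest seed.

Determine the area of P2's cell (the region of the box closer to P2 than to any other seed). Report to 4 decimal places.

Area of P2's cell: 386.8586

1. box [0,66]×[0,67]: [(0, 0) (66, 0) (66, 67) (0, 67)]
2. ⊥bis P2·P0 via (49.515,32.865): [(0, 18.5693) (0, 0) (66, 0) (66, 37.6245)]  |A|=1854.3931
3. ⊥bis P2·P1 via (52.08,22.885): [(0, 6.8746) (0, 0) (66, 0) (66, 27.1643)]  |A|=1123.2828
4. ⊥bis P2·P3 via (49.075,12.365): [(58.9111, 24.985) (39.4377, 0) (66, 0) (66, 27.1643)]  |A|=428.1127
5. ⊥bis P2·P4 via (32.32,15.815): [(58.9111, 24.985) (39.4377, 0) (66, 0) (66, 27.1643)]  |A|=428.1127
6. ⊥bis P2·P5 via (59.78,23.715): [(58.1051, 23.951) (39.4377, 0) (66, 0) (66, 22.8387)]  |A|=408.2508
7. ⊥bis P2·P6 via (54.26,19.67): [(54.874, 19.8054) (39.4377, 0) (66, 0) (66, 22.2579)]  |A|=386.8586
8. canonical 4-gon: [(54.874, 19.8054) (39.4377, 0) (66, 0) (66, 22.2579)]
9. shoelace: 386.8586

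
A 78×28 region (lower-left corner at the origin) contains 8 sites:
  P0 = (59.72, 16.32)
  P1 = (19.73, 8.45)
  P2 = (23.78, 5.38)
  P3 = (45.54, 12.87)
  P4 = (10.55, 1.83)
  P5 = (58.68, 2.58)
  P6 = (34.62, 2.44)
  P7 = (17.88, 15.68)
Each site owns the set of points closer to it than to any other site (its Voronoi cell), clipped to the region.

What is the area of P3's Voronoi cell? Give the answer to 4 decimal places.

1. box [0,78]×[0,28]: [(0, 0) (78, 0) (78, 28) (0, 28)]
2. ⊥bis P3·P0 via (52.63,14.595): [(0, 0) (56.181, 0) (49.3686, 28) (0, 28)]  |A|=1477.6934
3. ⊥bis P3·P1 via (32.635,10.66): [(34.4605, 0) (56.181, 0) (49.3686, 28) (29.6655, 28)]  |A|=579.9288
4. ⊥bis P3·P2 via (34.66,9.125): [(31.1531, 19.3132) (37.8009, 0) (56.181, 0) (49.3686, 28) (29.6655, 28)]  |A|=547.6722
5. ⊥bis P3·P4 via (28.045,7.35): [(31.1531, 19.3132) (37.8009, 0) (56.181, 0) (49.3686, 28) (29.6655, 28)]  |A|=547.6722
6. ⊥bis P3·P5 via (52.11,7.725): [(31.1531, 19.3132) (37.8009, 0) (46.0605, 0) (53.782, 9.8601) (49.3686, 28) (29.6655, 28)]  |A|=497.7779
7. ⊥bis P3·P6 via (40.08,7.655): [(31.1531, 19.3132) (32.3973, 15.6986) (46.6601, 0.7657) (53.782, 9.8601) (49.3686, 28) (29.6655, 28)]  |A|=423.0078
8. ⊥bis P3·P7 via (31.71,14.275): [(31.9783, 16.9159) (32.3973, 15.6986) (46.6601, 0.7657) (53.782, 9.8601) (49.3686, 28) (33.1043, 28)]  |A|=402.1487
9. canonical 6-gon: [(31.9783, 16.9159) (32.3973, 15.6986) (46.6601, 0.7657) (53.782, 9.8601) (49.3686, 28) (33.1043, 28)]
10. shoelace: 402.1487

Area of P3's cell: 402.1487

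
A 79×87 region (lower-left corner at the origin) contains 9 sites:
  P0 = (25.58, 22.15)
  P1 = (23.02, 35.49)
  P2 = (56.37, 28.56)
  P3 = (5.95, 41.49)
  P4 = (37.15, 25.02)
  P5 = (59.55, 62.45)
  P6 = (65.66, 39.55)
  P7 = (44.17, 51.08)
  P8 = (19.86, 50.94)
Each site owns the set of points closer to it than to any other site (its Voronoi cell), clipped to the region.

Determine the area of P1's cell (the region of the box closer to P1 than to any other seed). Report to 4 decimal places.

1. box [0,79]×[0,87]: [(0, 0) (79, 0) (79, 87) (0, 87)]
2. ⊥bis P1·P0 via (24.3,28.82): [(0, 24.1567) (79, 39.3172) (79, 87) (0, 87)]  |A|=4365.7816
3. ⊥bis P1·P2 via (39.695,32.025): [(0, 24.1567) (39.6408, 31.764) (51.1186, 87) (0, 87)]  |A|=2657.3718
4. ⊥bis P1·P3 via (14.485,38.49): [(10.1303, 26.1008) (39.6408, 31.764) (51.1186, 87) (31.536, 87)]  |A|=1378.8043
5. ⊥bis P1·P4 via (30.085,30.255): [(10.1303, 26.1008) (29.8044, 29.8763) (42.9292, 47.5891) (51.1186, 87) (31.536, 87)]  |A|=1304.0772
6. ⊥bis P1·P5 via (41.285,48.97): [(25.6263, 70.187) (10.1303, 26.1008) (29.8044, 29.8763) (42.616, 47.1665)]  |A|=698.7697
7. ⊥bis P1·P6 via (44.34,37.52): [(25.6263, 70.187) (10.1303, 26.1008) (29.8044, 29.8763) (42.616, 47.1665)]  |A|=698.7697
8. ⊥bis P1·P7 via (33.595,43.285): [(21.7965, 59.2913) (10.1303, 26.1008) (29.8044, 29.8763) (36.6594, 39.1277)]  |A|=442.3362
9. ⊥bis P1·P8 via (21.44,43.215): [(32.0474, 45.3845) (15.7357, 42.0483) (10.1303, 26.1008) (29.8044, 29.8763) (36.6594, 39.1277)]  |A|=311.8154
10. canonical 5-gon: [(32.0474, 45.3845) (15.7357, 42.0483) (10.1303, 26.1008) (29.8044, 29.8763) (36.6594, 39.1277)]
11. shoelace: 311.8154

Area of P1's cell: 311.8154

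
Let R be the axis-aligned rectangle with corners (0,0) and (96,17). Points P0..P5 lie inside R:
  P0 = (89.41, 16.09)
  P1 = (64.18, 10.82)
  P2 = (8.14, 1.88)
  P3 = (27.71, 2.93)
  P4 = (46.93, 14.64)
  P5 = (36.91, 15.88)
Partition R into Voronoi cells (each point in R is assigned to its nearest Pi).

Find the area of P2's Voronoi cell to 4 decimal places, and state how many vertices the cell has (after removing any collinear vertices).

Area of P2's cell: 299.1657 (4 vertices)

1. box [0,96]×[0,17]: [(0, 0) (96, 0) (96, 17) (0, 17)]
2. ⊥bis P2·P0 via (48.775,8.985): [(0, 0) (50.346, 0) (47.3736, 17) (0, 17)]  |A|=830.6166
3. ⊥bis P2·P1 via (36.16,6.35): [(0, 0) (37.173, 0) (34.461, 17) (0, 17)]  |A|=608.8892
4. ⊥bis P2·P3 via (17.925,2.405): [(0, 0) (18.054, 0) (17.1419, 17) (0, 17)]  |A|=299.1657
5. ⊥bis P2·P4 via (27.535,8.26): [(0, 0) (18.054, 0) (17.1419, 17) (0, 17)]  |A|=299.1657
6. ⊥bis P2·P5 via (22.525,8.88): [(0, 0) (18.054, 0) (17.1419, 17) (0, 17)]  |A|=299.1657
7. canonical 4-gon: [(0, 0) (18.054, 0) (17.1419, 17) (0, 17)]
8. shoelace: 299.1657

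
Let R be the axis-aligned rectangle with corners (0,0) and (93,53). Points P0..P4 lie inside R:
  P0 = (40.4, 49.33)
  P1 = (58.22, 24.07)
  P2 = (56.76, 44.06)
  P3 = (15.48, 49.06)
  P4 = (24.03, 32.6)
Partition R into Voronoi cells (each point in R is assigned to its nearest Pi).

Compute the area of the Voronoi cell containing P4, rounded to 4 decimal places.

Area of P4's cell: 1468.4355

1. box [0,93]×[0,53]: [(0, 0) (93, 0) (93, 53) (0, 53)]
2. ⊥bis P4·P0 via (32.215,40.965): [(0, 0) (74.0809, 0) (19.9153, 53) (0, 53)]  |A|=2490.8996
3. ⊥bis P4·P1 via (41.125,28.335): [(0, 0) (34.0558, 0) (41.9094, 31.4792) (19.9153, 53) (0, 53)]  |A|=1860.9207
4. ⊥bis P4·P2 via (40.395,38.33): [(0, 0) (34.0558, 0) (41.9094, 31.4792) (19.9153, 53) (0, 53)]  |A|=1860.9207
5. ⊥bis P4·P3 via (19.755,40.83): [(0, 30.5684) (0, 0) (34.0558, 0) (41.9094, 31.4792) (27.9843, 45.1046)]  |A|=1468.4355
6. canonical 5-gon: [(0, 30.5684) (0, 0) (34.0558, 0) (41.9094, 31.4792) (27.9843, 45.1046)]
7. shoelace: 1468.4355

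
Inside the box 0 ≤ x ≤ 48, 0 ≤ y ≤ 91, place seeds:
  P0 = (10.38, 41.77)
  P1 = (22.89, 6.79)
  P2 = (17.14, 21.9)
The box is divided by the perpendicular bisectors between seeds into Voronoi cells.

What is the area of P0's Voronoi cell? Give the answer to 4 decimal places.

1. box [0,48]×[0,91]: [(0, 0) (48, 0) (48, 91) (0, 91)]
2. ⊥bis P0·P1 via (16.635,24.28): [(0, 18.3308) (48, 35.4972) (48, 91) (0, 91)]  |A|=3076.1296
3. ⊥bis P0·P2 via (13.76,31.835): [(0, 27.1537) (48, 43.4838) (48, 91) (0, 91)]  |A|=2672.6993
4. canonical 4-gon: [(0, 27.1537) (48, 43.4838) (48, 91) (0, 91)]
5. shoelace: 2672.6993

Area of P0's cell: 2672.6993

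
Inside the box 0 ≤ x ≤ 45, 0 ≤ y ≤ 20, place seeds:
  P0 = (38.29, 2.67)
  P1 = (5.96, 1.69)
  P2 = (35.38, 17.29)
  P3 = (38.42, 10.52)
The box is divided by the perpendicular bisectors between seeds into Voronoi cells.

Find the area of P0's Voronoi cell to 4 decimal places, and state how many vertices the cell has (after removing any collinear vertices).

Area of P0's cell: 152.9368 (4 vertices)

1. box [0,45]×[0,20]: [(0, 0) (45, 0) (45, 20) (0, 20)]
2. ⊥bis P0·P1 via (22.125,2.18): [(22.1911, 0) (45, 0) (45, 20) (21.5848, 20)]  |A|=462.2409
3. ⊥bis P0·P2 via (36.835,9.98): [(21.9782, 7.0229) (22.1911, 0) (45, 0) (45, 11.6052)]  |A|=213.6781
4. ⊥bis P0·P3 via (38.355,6.595): [(21.983, 6.8661) (22.1911, 0) (45, 0) (45, 6.485)]  |A|=152.9368
5. canonical 4-gon: [(21.983, 6.8661) (22.1911, 0) (45, 0) (45, 6.485)]
6. shoelace: 152.9368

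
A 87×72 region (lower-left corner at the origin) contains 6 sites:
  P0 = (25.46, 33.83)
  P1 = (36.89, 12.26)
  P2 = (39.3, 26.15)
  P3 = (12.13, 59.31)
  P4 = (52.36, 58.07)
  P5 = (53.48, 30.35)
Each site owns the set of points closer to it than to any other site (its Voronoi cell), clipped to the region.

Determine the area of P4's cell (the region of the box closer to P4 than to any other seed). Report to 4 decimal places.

1. box [0,87]×[0,72]: [(0, 0) (87, 0) (87, 72) (0, 72)]
2. ⊥bis P4·P0 via (38.91,45.95): [(80.3162, 0) (87, 0) (87, 72) (15.4359, 72)]  |A|=2816.921
3. ⊥bis P4·P1 via (44.625,35.165): [(50.3797, 33.2216) (87, 20.855) (87, 72) (15.4359, 72)]  |A|=2324.0406
4. ⊥bis P4·P2 via (45.83,42.11): [(40.3498, 44.3522) (87, 25.2654) (87, 72) (15.4359, 72)]  |A|=2079.3836
5. ⊥bis P4·P3 via (32.245,58.69): [(32.0857, 53.5231) (40.3498, 44.3522) (87, 25.2654) (87, 72) (32.6553, 72)]  |A|=1920.3042
6. ⊥bis P4·P5 via (52.92,44.21): [(32.0857, 53.5231) (40.3498, 44.3522) (41.7959, 43.7605) (87, 45.587) (87, 72) (32.6553, 72)]  |A|=1460.9947
7. canonical 6-gon: [(32.0857, 53.5231) (40.3498, 44.3522) (41.7959, 43.7605) (87, 45.587) (87, 72) (32.6553, 72)]
8. shoelace: 1460.9947

Area of P4's cell: 1460.9947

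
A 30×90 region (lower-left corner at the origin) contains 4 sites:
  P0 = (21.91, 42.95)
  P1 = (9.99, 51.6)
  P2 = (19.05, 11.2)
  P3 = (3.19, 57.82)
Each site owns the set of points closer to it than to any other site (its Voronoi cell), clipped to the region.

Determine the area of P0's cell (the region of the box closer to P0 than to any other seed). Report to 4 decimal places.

Area of P0's cell: 556.3911

1. box [0,30]×[0,90]: [(0, 0) (30, 0) (30, 90) (0, 90)]
2. ⊥bis P0·P1 via (15.95,47.275): [(0, 25.2953) (0, 0) (30, 0) (30, 66.6364)]  |A|=1378.976
3. ⊥bis P0·P2 via (20.48,27.075): [(2.4688, 28.6974) (30, 26.2175) (30, 66.6364)]  |A|=556.3911
4. ⊥bis P0·P3 via (12.55,50.385): [(2.4688, 28.6974) (30, 26.2175) (30, 66.6364)]  |A|=556.3911
5. canonical 3-gon: [(2.4688, 28.6974) (30, 26.2175) (30, 66.6364)]
6. shoelace: 556.3911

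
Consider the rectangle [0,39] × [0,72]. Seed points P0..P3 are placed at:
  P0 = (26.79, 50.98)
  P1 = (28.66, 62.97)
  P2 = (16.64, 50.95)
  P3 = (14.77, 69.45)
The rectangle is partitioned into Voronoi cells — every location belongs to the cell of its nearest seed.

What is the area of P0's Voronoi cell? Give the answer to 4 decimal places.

1. box [0,39]×[0,72]: [(0, 0) (39, 0) (39, 72) (0, 72)]
2. ⊥bis P0·P1 via (27.725,56.975): [(0, 61.2991) (0, 0) (39, 0) (39, 55.2165)]  |A|=2272.0541
3. ⊥bis P0·P2 via (21.715,50.965): [(21.6945, 57.9155) (21.8656, 0) (39, 0) (39, 55.2165)]  |A|=973.9489
4. ⊥bis P0·P3 via (20.78,60.215): [(21.6945, 57.9155) (21.8656, 0) (39, 0) (39, 55.2165)]  |A|=973.9489
5. canonical 4-gon: [(21.6945, 57.9155) (21.8656, 0) (39, 0) (39, 55.2165)]
6. shoelace: 973.9489

Area of P0's cell: 973.9489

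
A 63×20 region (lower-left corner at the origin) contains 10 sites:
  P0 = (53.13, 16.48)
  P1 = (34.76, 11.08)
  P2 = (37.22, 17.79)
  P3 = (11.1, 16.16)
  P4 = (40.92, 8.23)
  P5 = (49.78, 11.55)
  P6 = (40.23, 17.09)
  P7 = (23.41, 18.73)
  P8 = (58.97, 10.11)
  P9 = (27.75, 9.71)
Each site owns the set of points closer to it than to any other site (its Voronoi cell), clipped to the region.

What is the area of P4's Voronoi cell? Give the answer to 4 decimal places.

1. box [0,63]×[0,20]: [(0, 0) (63, 0) (63, 20) (0, 20)]
2. ⊥bis P4·P0 via (47.025,12.355): [(0, 0) (55.373, 0) (41.8595, 20) (0, 20)]  |A|=972.3243
3. ⊥bis P4·P1 via (37.84,9.655): [(33.373, 0) (55.373, 0) (42.3146, 19.3264)]  |A|=212.5902
4. ⊥bis P4·P2 via (39.07,13.01): [(39.4625, 13.1619) (33.373, 0) (55.373, 0) (45.0251, 15.3148)]  |A|=198.515
5. ⊥bis P4·P3 via (26.01,12.195): [(39.4625, 13.1619) (33.373, 0) (55.373, 0) (45.0251, 15.3148)]  |A|=198.515
6. ⊥bis P4·P5 via (45.35,9.89): [(43.5335, 14.7375) (39.4625, 13.1619) (33.373, 0) (49.056, 0)]  |A|=137.5579
7. ⊥bis P4·P6 via (40.575,12.66): [(44.2061, 12.9428) (39.18, 12.5514) (33.373, 0) (49.056, 0)]  |A|=131.8959
8. ⊥bis P4·P7 via (32.165,13.48): [(44.2061, 12.9428) (39.18, 12.5514) (33.373, 0) (49.056, 0)]  |A|=131.8959
9. ⊥bis P4·P8 via (49.945,9.17): [(44.2061, 12.9428) (39.18, 12.5514) (33.373, 0) (49.056, 0)]  |A|=131.8959
10. ⊥bis P4·P9 via (34.335,8.97): [(44.2061, 12.9428) (39.18, 12.5514) (33.373, 0) (49.056, 0)]  |A|=131.8959
11. canonical 4-gon: [(44.2061, 12.9428) (39.18, 12.5514) (33.373, 0) (49.056, 0)]
12. shoelace: 131.8959

Area of P4's cell: 131.8959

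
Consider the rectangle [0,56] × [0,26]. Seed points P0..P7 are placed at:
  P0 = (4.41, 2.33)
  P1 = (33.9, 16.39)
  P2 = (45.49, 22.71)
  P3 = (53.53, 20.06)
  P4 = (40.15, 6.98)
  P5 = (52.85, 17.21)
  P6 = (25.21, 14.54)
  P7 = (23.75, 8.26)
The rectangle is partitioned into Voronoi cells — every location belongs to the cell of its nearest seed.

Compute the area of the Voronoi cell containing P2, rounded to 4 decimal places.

Area of P2's cell: 107.2338

1. box [0,56]×[0,26]: [(0, 0) (56, 0) (56, 26) (0, 26)]
2. ⊥bis P2·P0 via (24.95,12.52): [(31.1612, 0) (56, 0) (56, 26) (18.2625, 26)]  |A|=813.4914
3. ⊥bis P2·P1 via (39.695,19.55): [(50.3556, 0) (56, 0) (56, 26) (36.1778, 26)]  |A|=331.0658
4. ⊥bis P2·P3 via (49.51,21.385): [(45.4354, 9.0229) (51.0311, 26) (36.1778, 26)]  |A|=126.083
5. ⊥bis P2·P4 via (42.82,14.845): [(42.1336, 15.078) (46.8981, 13.4606) (51.0311, 26) (36.1778, 26)]  |A|=114.3283
6. ⊥bis P2·P5 via (49.17,19.96): [(42.1336, 15.078) (44.8362, 14.1606) (48.938, 19.6495) (51.0311, 26) (36.1778, 26)]  |A|=107.2338
7. ⊥bis P2·P6 via (35.35,18.625): [(42.1336, 15.078) (44.8362, 14.1606) (48.938, 19.6495) (51.0311, 26) (36.1778, 26)]  |A|=107.2338
8. ⊥bis P2·P7 via (34.62,15.485): [(42.1336, 15.078) (44.8362, 14.1606) (48.938, 19.6495) (51.0311, 26) (36.1778, 26)]  |A|=107.2338
9. canonical 5-gon: [(42.1336, 15.078) (44.8362, 14.1606) (48.938, 19.6495) (51.0311, 26) (36.1778, 26)]
10. shoelace: 107.2338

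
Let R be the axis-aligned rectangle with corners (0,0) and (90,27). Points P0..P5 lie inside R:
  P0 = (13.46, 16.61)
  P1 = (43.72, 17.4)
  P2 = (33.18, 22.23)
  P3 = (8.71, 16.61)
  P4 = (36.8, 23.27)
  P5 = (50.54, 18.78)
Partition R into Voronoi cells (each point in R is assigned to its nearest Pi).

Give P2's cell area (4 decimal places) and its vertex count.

Area of P2's cell: 242.1844 (5 vertices)

1. box [0,90]×[0,27]: [(0, 0) (90, 0) (90, 27) (0, 27)]
2. ⊥bis P2·P0 via (23.32,19.42): [(28.8545, 0) (90, 0) (90, 27) (21.1598, 27)]  |A|=1754.8072
3. ⊥bis P2·P1 via (38.45,19.815): [(28.8545, 0) (29.3697, 0) (41.7426, 27) (21.1598, 27)]  |A|=284.8226
4. ⊥bis P2·P3 via (20.945,19.42): [(28.8545, 0) (29.3697, 0) (41.7426, 27) (21.1598, 27)]  |A|=284.8226
5. ⊥bis P2·P4 via (34.99,22.75): [(28.8545, 0) (29.3697, 0) (36.8416, 16.3051) (33.769, 27) (21.1598, 27)]  |A|=242.1844
6. ⊥bis P2·P5 via (41.86,20.505): [(28.8545, 0) (29.3697, 0) (36.8416, 16.3051) (33.769, 27) (21.1598, 27)]  |A|=242.1844
7. canonical 5-gon: [(28.8545, 0) (29.3697, 0) (36.8416, 16.3051) (33.769, 27) (21.1598, 27)]
8. shoelace: 242.1844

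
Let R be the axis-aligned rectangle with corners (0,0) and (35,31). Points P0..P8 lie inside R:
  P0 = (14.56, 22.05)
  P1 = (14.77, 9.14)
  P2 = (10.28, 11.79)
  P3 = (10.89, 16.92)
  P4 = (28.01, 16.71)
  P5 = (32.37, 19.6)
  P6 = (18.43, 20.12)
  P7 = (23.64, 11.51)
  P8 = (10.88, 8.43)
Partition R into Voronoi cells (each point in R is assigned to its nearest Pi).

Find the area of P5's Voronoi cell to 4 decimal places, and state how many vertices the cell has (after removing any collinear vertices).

Area of P5's cell: 121.6805 (4 vertices)

1. box [0,35]×[0,31]: [(0, 0) (35, 0) (35, 31) (0, 31)]
2. ⊥bis P5·P0 via (23.465,20.825): [(20.6002, 0) (35, 0) (35, 31) (24.8647, 31)]  |A|=380.2932
3. ⊥bis P5·P1 via (23.57,14.37): [(22.7637, 15.7267) (32.1104, 0) (35, 0) (35, 31) (24.8647, 31)]  |A|=289.785
4. ⊥bis P5·P2 via (21.325,15.695): [(22.7637, 15.7267) (32.1104, 0) (35, 0) (35, 31) (24.8647, 31)]  |A|=289.785
5. ⊥bis P5·P3 via (21.63,18.26): [(22.7637, 15.7267) (32.1104, 0) (35, 0) (35, 31) (24.8647, 31)]  |A|=289.785
6. ⊥bis P5·P4 via (30.19,18.155): [(24.3166, 27.0159) (35, 10.8984) (35, 31) (24.8647, 31)]  |A|=127.5667
7. ⊥bis P5·P6 via (25.4,19.86): [(25.595, 25.0873) (35, 10.8984) (35, 31) (25.8156, 31)]  |A|=121.6805
8. ⊥bis P5·P7 via (28.005,15.555): [(25.595, 25.0873) (35, 10.8984) (35, 31) (25.8156, 31)]  |A|=121.6805
9. ⊥bis P5·P8 via (21.625,14.015): [(25.595, 25.0873) (35, 10.8984) (35, 31) (25.8156, 31)]  |A|=121.6805
10. canonical 4-gon: [(25.595, 25.0873) (35, 10.8984) (35, 31) (25.8156, 31)]
11. shoelace: 121.6805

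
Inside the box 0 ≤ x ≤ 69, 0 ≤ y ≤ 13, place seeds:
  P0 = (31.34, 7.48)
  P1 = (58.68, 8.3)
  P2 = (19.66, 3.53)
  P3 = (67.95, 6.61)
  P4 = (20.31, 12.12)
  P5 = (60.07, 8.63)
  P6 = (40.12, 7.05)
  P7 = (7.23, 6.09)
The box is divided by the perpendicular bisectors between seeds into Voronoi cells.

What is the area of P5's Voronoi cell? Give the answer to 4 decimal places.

Area of P5's cell: 50.4580

1. box [0,69]×[0,13]: [(0, 0) (69, 0) (69, 13) (0, 13)]
2. ⊥bis P5·P0 via (45.705,8.055): [(46.0274, 0) (69, 0) (69, 13) (45.5071, 13)]  |A|=302.0258
3. ⊥bis P5·P1 via (59.375,8.465): [(61.3847, 0) (69, 0) (69, 13) (58.2983, 13)]  |A|=119.0604
4. ⊥bis P5·P2 via (39.865,6.08): [(61.3847, 0) (69, 0) (69, 13) (58.2983, 13)]  |A|=119.0604
5. ⊥bis P5·P3 via (64.01,7.62): [(61.3847, 0) (62.0566, 0) (65.3891, 13) (58.2983, 13)]  |A|=50.458
6. ⊥bis P5·P4 via (40.19,10.375): [(61.3847, 0) (62.0566, 0) (65.3891, 13) (58.2983, 13)]  |A|=50.458
7. ⊥bis P5·P6 via (50.095,7.84): [(61.3847, 0) (62.0566, 0) (65.3891, 13) (58.2983, 13)]  |A|=50.458
8. ⊥bis P5·P7 via (33.65,7.36): [(61.3847, 0) (62.0566, 0) (65.3891, 13) (58.2983, 13)]  |A|=50.458
9. canonical 4-gon: [(61.3847, 0) (62.0566, 0) (65.3891, 13) (58.2983, 13)]
10. shoelace: 50.458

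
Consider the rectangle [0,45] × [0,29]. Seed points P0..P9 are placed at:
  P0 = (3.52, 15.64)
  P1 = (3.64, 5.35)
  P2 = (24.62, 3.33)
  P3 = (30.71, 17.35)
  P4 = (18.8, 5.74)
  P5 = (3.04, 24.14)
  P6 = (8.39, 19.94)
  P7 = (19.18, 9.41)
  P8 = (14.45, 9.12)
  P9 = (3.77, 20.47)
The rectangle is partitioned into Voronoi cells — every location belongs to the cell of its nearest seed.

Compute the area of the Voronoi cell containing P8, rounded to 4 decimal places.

Area of P8's cell: 88.5201

1. box [0,45]×[0,29]: [(0, 0) (45, 0) (45, 29) (0, 29)]
2. ⊥bis P8·P0 via (8.985,12.38): [(1.6, 0) (45, 0) (45, 29) (18.8992, 29)]  |A|=1007.7607
3. ⊥bis P8·P1 via (9.045,7.235): [(7.8905, 10.5453) (11.5682, 0) (45, 0) (45, 29) (18.8992, 29)]  |A|=955.2022
4. ⊥bis P8·P2 via (19.535,6.225): [(7.8905, 10.5453) (11.5682, 0) (15.991, 0) (32.5013, 29) (18.8992, 29)]  |A|=353.3401
5. ⊥bis P8·P3 via (22.58,13.235): [(16.5737, 25.1016) (7.8905, 10.5453) (11.5682, 0) (15.991, 0) (23.0252, 12.3554)]  |A|=212.744
6. ⊥bis P8·P4 via (16.625,7.43): [(22.0102, 14.3607) (16.5737, 25.1016) (7.8905, 10.5453) (11.3463, 0.6364)]  |A|=162.7481
7. ⊥bis P8·P5 via (8.745,16.63): [(22.0102, 14.3607) (17.4966, 23.2782) (13.8199, 20.4852) (7.8905, 10.5453) (11.3463, 0.6364)]  |A|=158.1073
8. ⊥bis P8·P6 via (11.42,14.53): [(22.0102, 14.3607) (19.6044, 19.1139) (9.6893, 13.5607) (7.8905, 10.5453) (11.3463, 0.6364)]  |A|=124.6487
9. ⊥bis P8·P7 via (16.815,9.265): [(16.9054, 7.7908) (16.3238, 17.2765) (9.6893, 13.5607) (7.8905, 10.5453) (11.3463, 0.6364)]  |A|=88.5201
10. ⊥bis P8·P9 via (9.11,14.795): [(16.9054, 7.7908) (16.3238, 17.2765) (9.6893, 13.5607) (7.8905, 10.5453) (11.3463, 0.6364)]  |A|=88.5201
11. canonical 5-gon: [(16.9054, 7.7908) (16.3238, 17.2765) (9.6893, 13.5607) (7.8905, 10.5453) (11.3463, 0.6364)]
12. shoelace: 88.5201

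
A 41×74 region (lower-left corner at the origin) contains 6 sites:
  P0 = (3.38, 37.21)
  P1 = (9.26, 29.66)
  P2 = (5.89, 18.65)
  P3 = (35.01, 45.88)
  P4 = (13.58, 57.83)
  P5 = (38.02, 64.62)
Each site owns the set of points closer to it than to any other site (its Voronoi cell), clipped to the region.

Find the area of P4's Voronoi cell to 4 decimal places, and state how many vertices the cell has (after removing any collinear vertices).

1. box [0,41]×[0,74]: [(0, 0) (41, 0) (41, 74) (0, 74)]
2. ⊥bis P4·P0 via (8.48,47.52): [(0, 51.7148) (41, 31.4335) (41, 74) (0, 74)]  |A|=1329.461
3. ⊥bis P4·P1 via (11.42,43.745): [(0, 51.7148) (18.2193, 42.7023) (41, 39.2088) (41, 74) (0, 74)]  |A|=1240.8978
4. ⊥bis P4·P2 via (9.735,38.24): [(0, 51.7148) (18.2193, 42.7023) (41, 39.2088) (41, 74) (0, 74)]  |A|=1240.8978
5. ⊥bis P4·P3 via (24.295,51.855): [(0, 51.7148) (18.2193, 42.7023) (19.1146, 42.565) (36.6437, 74) (0, 74)]  |A|=791.7181
6. ⊥bis P4·P5 via (25.8,61.225): [(0, 51.7148) (18.2193, 42.7023) (19.1146, 42.565) (27.0371, 56.7723) (22.2508, 74) (0, 74)]  |A|=667.7401
7. canonical 6-gon: [(0, 51.7148) (18.2193, 42.7023) (19.1146, 42.565) (27.0371, 56.7723) (22.2508, 74) (0, 74)]
8. shoelace: 667.7401

Area of P4's cell: 667.7401 (6 vertices)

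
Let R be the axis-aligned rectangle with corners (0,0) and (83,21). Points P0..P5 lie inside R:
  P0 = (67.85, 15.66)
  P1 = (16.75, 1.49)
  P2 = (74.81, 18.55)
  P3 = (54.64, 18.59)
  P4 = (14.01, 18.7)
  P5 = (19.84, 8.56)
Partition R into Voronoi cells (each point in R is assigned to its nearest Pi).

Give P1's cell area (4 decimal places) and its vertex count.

Area of P1's cell: 169.7398 (4 vertices)

1. box [0,83]×[0,21]: [(0, 0) (83, 0) (83, 21) (0, 21)]
2. ⊥bis P1·P0 via (42.3,8.575): [(0, 0) (44.6778, 0) (38.8546, 21) (0, 21)]  |A|=877.0902
3. ⊥bis P1·P2 via (45.78,10.02): [(0, 0) (44.6778, 0) (38.8546, 21) (0, 21)]  |A|=877.0902
4. ⊥bis P1·P3 via (35.695,10.04): [(0, 0) (40.2261, 0) (30.7487, 21) (0, 21)]  |A|=745.2354
5. ⊥bis P1·P4 via (15.38,10.095): [(0, 7.6464) (0, 0) (40.2261, 0) (34.31, 13.1088)]  |A|=394.8322
6. ⊥bis P1·P5 via (18.295,5.025): [(9.0138, 9.0814) (0, 7.6464) (0, 0) (29.7923, 0)]  |A|=169.7398
7. canonical 4-gon: [(9.0138, 9.0814) (0, 7.6464) (0, 0) (29.7923, 0)]
8. shoelace: 169.7398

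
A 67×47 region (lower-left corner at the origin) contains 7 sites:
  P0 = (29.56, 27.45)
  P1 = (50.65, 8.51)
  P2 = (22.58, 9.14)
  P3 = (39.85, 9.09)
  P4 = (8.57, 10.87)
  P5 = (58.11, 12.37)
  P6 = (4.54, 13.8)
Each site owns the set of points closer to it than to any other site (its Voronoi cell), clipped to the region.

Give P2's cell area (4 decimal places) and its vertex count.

Area of P2's cell: 299.3104 (4 vertices)

1. box [0,67]×[0,47]: [(0, 0) (67, 0) (67, 47) (0, 47)]
2. ⊥bis P2·P0 via (26.07,18.295): [(0, 28.2332) (0, 0) (67, 0) (67, 2.692)]  |A|=1035.9936
3. ⊥bis P2·P1 via (36.615,8.825): [(36.7363, 14.2289) (0, 28.2332) (0, 0) (36.4169, 0)]  |A|=777.6777
4. ⊥bis P2·P3 via (31.215,9.115): [(31.2359, 16.3257) (0, 28.2332) (0, 0) (31.1886, 0)]  |A|=695.5325
5. ⊥bis P2·P4 via (15.575,10.005): [(31.2359, 16.3257) (17.0245, 21.7433) (14.3396, 0) (31.1886, 0)]  |A|=299.3104
6. ⊥bis P2·P5 via (40.345,10.755): [(31.2359, 16.3257) (17.0245, 21.7433) (14.3396, 0) (31.1886, 0)]  |A|=299.3104
7. ⊥bis P2·P6 via (13.56,11.47): [(31.2359, 16.3257) (17.0245, 21.7433) (14.3396, 0) (31.1886, 0)]  |A|=299.3104
8. canonical 4-gon: [(31.2359, 16.3257) (17.0245, 21.7433) (14.3396, 0) (31.1886, 0)]
9. shoelace: 299.3104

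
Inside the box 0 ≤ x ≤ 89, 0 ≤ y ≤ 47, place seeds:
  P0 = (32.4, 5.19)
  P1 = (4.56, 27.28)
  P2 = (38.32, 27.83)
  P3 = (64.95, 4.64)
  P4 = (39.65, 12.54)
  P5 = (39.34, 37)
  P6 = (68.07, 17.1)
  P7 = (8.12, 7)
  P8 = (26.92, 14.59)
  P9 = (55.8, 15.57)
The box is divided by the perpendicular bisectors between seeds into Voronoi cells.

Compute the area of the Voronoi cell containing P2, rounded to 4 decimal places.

Area of P2's cell: 290.0066

1. box [0,89]×[0,47]: [(0, 0) (89, 0) (89, 47) (0, 47)]
2. ⊥bis P2·P0 via (35.36,16.51): [(0, 25.7561) (89, 2.484) (89, 47) (0, 47)]  |A|=2926.3169
3. ⊥bis P2·P1 via (21.44,27.555): [(21.5612, 20.1182) (89, 2.484) (89, 47) (21.1232, 47)]  |A|=2413.3799
4. ⊥bis P2·P3 via (51.635,16.235): [(21.5612, 20.1182) (48.8115, 12.9926) (78.4259, 47) (21.1232, 47)]  |A|=1339.0644
5. ⊥bis P2·P4 via (38.985,20.185): [(21.5612, 20.1182) (25.7187, 19.031) (56.3934, 21.6993) (78.4259, 47) (21.1232, 47)]  |A|=1215.6433
6. ⊥bis P2·P5 via (38.83,32.415): [(21.3291, 34.3617) (21.5612, 20.1182) (25.7187, 19.031) (56.3934, 21.6993) (63.3498, 29.6876)]  |A|=454.5655
7. ⊥bis P2·P6 via (53.195,22.465): [(56.0912, 30.495) (21.3291, 34.3617) (21.5612, 20.1182) (25.7187, 19.031) (52.8063, 21.3872)]  |A|=406.9422
8. ⊥bis P2·P7 via (23.22,17.415): [(56.0912, 30.495) (21.3291, 34.3617) (21.5612, 20.1182) (25.7187, 19.031) (52.8063, 21.3872)]  |A|=406.9422
9. ⊥bis P2·P8 via (32.62,21.21): [(56.0912, 30.495) (21.3291, 34.3617) (21.3858, 30.883) (34.2852, 19.7762) (52.8063, 21.3872)]  |A|=332.2807
10. ⊥bis P2·P9 via (47.06,21.7): [(53.4357, 30.7904) (21.3291, 34.3617) (21.3858, 30.883) (34.2852, 19.7762) (46.453, 20.8346)]  |A|=290.0066
11. canonical 5-gon: [(53.4357, 30.7904) (21.3291, 34.3617) (21.3858, 30.883) (34.2852, 19.7762) (46.453, 20.8346)]
12. shoelace: 290.0066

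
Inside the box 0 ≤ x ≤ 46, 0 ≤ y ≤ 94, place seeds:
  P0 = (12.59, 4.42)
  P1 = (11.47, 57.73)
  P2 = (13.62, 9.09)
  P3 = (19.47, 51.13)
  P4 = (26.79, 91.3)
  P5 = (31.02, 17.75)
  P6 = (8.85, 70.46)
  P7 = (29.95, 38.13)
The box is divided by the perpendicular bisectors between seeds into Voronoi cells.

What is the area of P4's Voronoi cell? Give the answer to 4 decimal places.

1. box [0,46]×[0,94]: [(0, 0) (46, 0) (46, 94) (0, 94)]
2. ⊥bis P4·P0 via (19.69,47.86): [(0, 51.0782) (46, 43.5598) (46, 94) (0, 94)]  |A|=2147.326
3. ⊥bis P4·P1 via (19.13,74.515): [(0, 83.2452) (46, 62.2526) (46, 94) (0, 94)]  |A|=977.5512
4. ⊥bis P4·P2 via (20.205,50.195): [(0, 83.2452) (46, 62.2526) (46, 94) (0, 94)]  |A|=977.5512
5. ⊥bis P4·P3 via (23.13,71.215): [(0, 83.2452) (28.509, 70.2348) (46, 67.0475) (46, 94) (0, 94)]  |A|=935.6174
6. ⊥bis P4·P5 via (28.905,54.525): [(0, 83.2452) (28.509, 70.2348) (46, 67.0475) (46, 94) (0, 94)]  |A|=935.6174
7. ⊥bis P4·P6 via (17.82,80.88): [(30.6363, 69.8472) (46, 67.0475) (46, 94) (2.5792, 94)]  |A|=731.4135
8. ⊥bis P4·P7 via (28.37,64.715): [(30.6363, 69.8472) (46, 67.0475) (46, 94) (2.5792, 94)]  |A|=731.4135
9. canonical 4-gon: [(30.6363, 69.8472) (46, 67.0475) (46, 94) (2.5792, 94)]
10. shoelace: 731.4135

Area of P4's cell: 731.4135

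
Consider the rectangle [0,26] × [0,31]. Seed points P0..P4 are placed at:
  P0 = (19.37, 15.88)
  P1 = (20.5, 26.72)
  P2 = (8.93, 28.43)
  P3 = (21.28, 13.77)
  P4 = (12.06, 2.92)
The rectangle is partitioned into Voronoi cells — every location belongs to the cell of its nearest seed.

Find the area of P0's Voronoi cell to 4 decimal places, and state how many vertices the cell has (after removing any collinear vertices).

Area of P0's cell: 129.3171 (5 vertices)

1. box [0,26]×[0,31]: [(0, 0) (26, 0) (26, 31) (0, 31)]
2. ⊥bis P0·P1 via (19.935,21.3): [(0, 23.3781) (0, 0) (26, 0) (26, 20.6678)]  |A|=572.5962
3. ⊥bis P0·P2 via (14.15,22.155): [(13.8809, 21.9311) (0, 10.384) (0, 0) (26, 0) (26, 20.6678)]  |A|=482.4116
4. ⊥bis P0·P3 via (20.325,14.825): [(13.8809, 21.9311) (0, 10.384) (0, 0) (3.9476, 0) (26, 19.9621) (26, 20.6678)]  |A|=262.3061
5. ⊥bis P0·P4 via (15.715,9.4): [(13.8809, 21.9311) (5.645, 15.0799) (14.8629, 9.8806) (26, 19.9621) (26, 20.6678)]  |A|=129.3171
6. canonical 5-gon: [(13.8809, 21.9311) (5.645, 15.0799) (14.8629, 9.8806) (26, 19.9621) (26, 20.6678)]
7. shoelace: 129.3171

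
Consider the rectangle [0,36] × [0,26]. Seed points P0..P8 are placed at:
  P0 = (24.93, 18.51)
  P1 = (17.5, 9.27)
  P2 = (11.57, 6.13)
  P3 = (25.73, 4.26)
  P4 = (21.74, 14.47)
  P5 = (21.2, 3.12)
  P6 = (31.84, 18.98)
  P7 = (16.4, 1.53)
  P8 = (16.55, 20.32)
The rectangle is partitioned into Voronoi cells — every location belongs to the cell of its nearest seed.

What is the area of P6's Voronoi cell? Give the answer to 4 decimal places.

1. box [0,36]×[0,26]: [(0, 0) (36, 0) (36, 26) (0, 26)]
2. ⊥bis P6·P0 via (28.385,18.745): [(29.66, 0) (36, 0) (36, 26) (27.8915, 26)]  |A|=187.8302
3. ⊥bis P6·P1 via (24.67,14.125): [(29.1492, 7.51) (34.2344, 0) (36, 0) (36, 26) (27.8915, 26)]  |A|=170.6532
4. ⊥bis P6·P2 via (21.705,12.555): [(29.1492, 7.51) (34.2344, 0) (36, 0) (36, 26) (27.8915, 26)]  |A|=170.6532
5. ⊥bis P6·P3 via (28.785,11.62): [(28.8721, 11.5839) (36, 8.6252) (36, 26) (27.8915, 26)]  |A|=120.3695
6. ⊥bis P6·P4 via (26.79,16.725): [(28.8337, 12.1482) (29.1343, 11.475) (36, 8.6252) (36, 26) (27.8915, 26)]  |A|=120.2976
7. ⊥bis P6·P5 via (26.52,11.05): [(28.8337, 12.1482) (29.1343, 11.475) (36, 8.6252) (36, 26) (27.8915, 26)]  |A|=120.2976
8. ⊥bis P6·P7 via (24.12,10.255): [(28.8337, 12.1482) (29.1343, 11.475) (36, 8.6252) (36, 26) (27.8915, 26)]  |A|=120.2976
9. ⊥bis P6·P8 via (24.195,19.65): [(28.8337, 12.1482) (29.1343, 11.475) (36, 8.6252) (36, 26) (27.8915, 26)]  |A|=120.2976
10. canonical 5-gon: [(28.8337, 12.1482) (29.1343, 11.475) (36, 8.6252) (36, 26) (27.8915, 26)]
11. shoelace: 120.2976

Area of P6's cell: 120.2976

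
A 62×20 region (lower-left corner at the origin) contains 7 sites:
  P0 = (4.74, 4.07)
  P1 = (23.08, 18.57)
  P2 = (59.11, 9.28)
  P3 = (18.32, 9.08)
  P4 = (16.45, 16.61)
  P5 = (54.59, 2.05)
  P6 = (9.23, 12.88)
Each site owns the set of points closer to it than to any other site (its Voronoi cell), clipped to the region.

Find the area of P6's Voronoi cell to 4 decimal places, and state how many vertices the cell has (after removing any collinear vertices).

1. box [0,62]×[0,20]: [(0, 0) (62, 0) (62, 20) (0, 20)]
2. ⊥bis P6·P0 via (6.985,8.475): [(0, 12.0349) (23.6141, 0) (62, 0) (62, 20) (0, 20)]  |A|=1097.9033
3. ⊥bis P6·P1 via (16.155,15.725): [(0, 12.0349) (22.3508, 0.6439) (14.3987, 20) (0, 20)]  |A|=228.3649
4. ⊥bis P6·P2 via (34.17,11.08): [(0, 12.0349) (22.3508, 0.6439) (14.3987, 20) (0, 20)]  |A|=228.3649
5. ⊥bis P6·P3 via (13.775,10.98): [(0, 12.0349) (11.7192, 6.0622) (15.9585, 16.2032) (14.3987, 20) (0, 20)]  |A|=162.9721
6. ⊥bis P6·P4 via (12.84,14.745): [(0, 12.0349) (11.7192, 6.0622) (14.2268, 12.0607) (10.1252, 20) (0, 20)]  |A|=139.4892
7. ⊥bis P6·P5 via (31.91,7.465): [(0, 12.0349) (11.7192, 6.0622) (14.2268, 12.0607) (10.1252, 20) (0, 20)]  |A|=139.4892
8. canonical 5-gon: [(0, 12.0349) (11.7192, 6.0622) (14.2268, 12.0607) (10.1252, 20) (0, 20)]
9. shoelace: 139.4892

Area of P6's cell: 139.4892 (5 vertices)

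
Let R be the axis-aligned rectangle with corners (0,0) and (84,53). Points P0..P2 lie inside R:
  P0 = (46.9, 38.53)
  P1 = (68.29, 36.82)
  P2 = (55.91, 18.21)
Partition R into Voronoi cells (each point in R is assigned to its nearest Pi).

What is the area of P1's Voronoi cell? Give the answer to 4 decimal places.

Area of P1's cell: 818.2671

1. box [0,84]×[0,53]: [(0, 0) (84, 0) (84, 53) (0, 53)]
2. ⊥bis P1·P0 via (57.595,37.675): [(54.5831, 0) (84, 0) (84, 53) (58.8201, 53)]  |A|=1446.8138
3. ⊥bis P1·P2 via (62.1,27.515): [(57.0513, 30.8736) (84, 12.9464) (84, 53) (58.8201, 53)]  |A|=818.2671
4. canonical 4-gon: [(57.0513, 30.8736) (84, 12.9464) (84, 53) (58.8201, 53)]
5. shoelace: 818.2671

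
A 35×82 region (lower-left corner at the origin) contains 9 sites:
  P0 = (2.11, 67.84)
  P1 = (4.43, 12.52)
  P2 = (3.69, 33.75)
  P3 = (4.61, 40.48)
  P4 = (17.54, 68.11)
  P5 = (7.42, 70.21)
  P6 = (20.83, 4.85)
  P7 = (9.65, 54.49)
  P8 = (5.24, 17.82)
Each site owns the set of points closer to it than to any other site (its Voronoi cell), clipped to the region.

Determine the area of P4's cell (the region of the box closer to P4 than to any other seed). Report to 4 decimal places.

Area of P4's cell: 586.2276

1. box [0,35]×[0,82]: [(0, 0) (35, 0) (35, 82) (0, 82)]
2. ⊥bis P4·P0 via (9.825,67.975): [(11.0145, 0) (35, 0) (35, 82) (9.5796, 82)]  |A|=2025.6445
3. ⊥bis P4·P1 via (10.985,40.315): [(10.3062, 40.4751) (35, 34.6515) (35, 82) (9.5796, 82)]  |A|=1112.398
4. ⊥bis P4·P2 via (10.615,50.93): [(10.1198, 51.1296) (35, 41.1008) (35, 82) (9.5796, 82)]  |A|=901.1601
5. ⊥bis P4·P3 via (11.075,54.295): [(10.056, 54.7718) (35, 43.0988) (35, 82) (9.5796, 82)]  |A|=831.2503
6. ⊥bis P4·P5 via (12.48,69.16): [(10.0124, 57.2683) (10.056, 54.7718) (35, 43.0988) (35, 82) (15.1444, 82)]  |A|=762.4362
7. ⊥bis P4·P6 via (19.185,36.48): [(10.0124, 57.2683) (10.056, 54.7718) (35, 43.0988) (35, 82) (15.1444, 82)]  |A|=762.4362
8. ⊥bis P4·P7 via (13.595,61.3): [(11.1436, 62.7201) (35, 48.9002) (35, 82) (15.1444, 82)]  |A|=586.2276
9. ⊥bis P4·P8 via (11.39,42.965): [(11.1436, 62.7201) (35, 48.9002) (35, 82) (15.1444, 82)]  |A|=586.2276
10. canonical 4-gon: [(11.1436, 62.7201) (35, 48.9002) (35, 82) (15.1444, 82)]
11. shoelace: 586.2276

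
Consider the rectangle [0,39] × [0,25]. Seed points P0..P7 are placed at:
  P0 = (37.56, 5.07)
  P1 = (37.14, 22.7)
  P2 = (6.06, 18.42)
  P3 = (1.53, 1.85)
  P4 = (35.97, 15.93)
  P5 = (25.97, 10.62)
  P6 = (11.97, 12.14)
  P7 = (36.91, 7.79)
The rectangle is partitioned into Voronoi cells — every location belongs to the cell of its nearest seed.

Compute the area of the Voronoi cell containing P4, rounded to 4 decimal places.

Area of P4's cell: 76.6891

1. box [0,39]×[0,25]: [(0, 0) (39, 0) (39, 25) (0, 25)]
2. ⊥bis P4·P0 via (36.765,10.5): [(0, 5.1173) (39, 10.8272) (39, 25) (0, 25)]  |A|=664.0822
3. ⊥bis P4·P1 via (36.555,19.315): [(0, 5.1173) (39, 10.8272) (39, 18.8925) (3.6597, 25) (0, 25)]  |A|=556.161
4. ⊥bis P4·P2 via (21.015,17.175): [(20.2581, 8.0832) (39, 10.8272) (39, 18.8925) (21.411, 21.9322)]  |A|=199.1255
5. ⊥bis P4·P3 via (18.75,8.89): [(20.2581, 8.0832) (39, 10.8272) (39, 18.8925) (21.411, 21.9322)]  |A|=199.1255
6. ⊥bis P4·P5 via (30.97,13.275): [(32.7553, 9.9129) (39, 10.8272) (39, 18.8925) (26.8744, 20.988)]  |A|=86.1668
7. ⊥bis P4·P6 via (23.97,14.035): [(32.7553, 9.9129) (39, 10.8272) (39, 18.8925) (26.8744, 20.988)]  |A|=86.1668
8. ⊥bis P4·P7 via (36.44,11.86): [(31.994, 11.3466) (39, 12.1556) (39, 18.8925) (26.8744, 20.988)]  |A|=76.6891
9. canonical 4-gon: [(31.994, 11.3466) (39, 12.1556) (39, 18.8925) (26.8744, 20.988)]
10. shoelace: 76.6891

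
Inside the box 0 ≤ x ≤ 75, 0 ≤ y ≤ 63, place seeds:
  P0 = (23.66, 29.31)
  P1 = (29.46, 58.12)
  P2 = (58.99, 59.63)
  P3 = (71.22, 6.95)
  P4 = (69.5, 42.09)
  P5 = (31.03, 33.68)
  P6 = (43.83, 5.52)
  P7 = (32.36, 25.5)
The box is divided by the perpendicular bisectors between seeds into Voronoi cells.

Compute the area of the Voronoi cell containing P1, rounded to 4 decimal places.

1. box [0,75]×[0,63]: [(0, 0) (75, 0) (75, 63) (0, 63)]
2. ⊥bis P1·P0 via (26.56,43.715): [(0, 49.062) (75, 33.9631) (75, 63) (0, 63)]  |A|=1611.5572
3. ⊥bis P1·P2 via (44.225,58.875): [(0, 49.062) (45.192, 39.964) (44.0141, 63) (0, 63)]  |A|=821.8959
4. ⊥bis P1·P3 via (50.34,32.535): [(0, 49.062) (45.192, 39.964) (44.0141, 63) (0, 63)]  |A|=821.8959
5. ⊥bis P1·P4 via (49.48,50.105): [(0, 49.062) (45.192, 39.964) (44.0141, 63) (0, 63)]  |A|=821.8959
6. ⊥bis P1·P5 via (30.245,45.9): [(0, 49.062) (19.2234, 45.192) (44.8405, 46.8376) (44.0141, 63) (0, 63)]  |A|=733.5662
7. ⊥bis P1·P6 via (36.645,31.82): [(0, 49.062) (19.2234, 45.192) (44.8405, 46.8376) (44.0141, 63) (0, 63)]  |A|=733.5662
8. ⊥bis P1·P7 via (30.91,41.81): [(0, 49.062) (19.2234, 45.192) (44.8405, 46.8376) (44.0141, 63) (0, 63)]  |A|=733.5662
9. canonical 5-gon: [(0, 49.062) (19.2234, 45.192) (44.8405, 46.8376) (44.0141, 63) (0, 63)]
10. shoelace: 733.5662

Area of P1's cell: 733.5662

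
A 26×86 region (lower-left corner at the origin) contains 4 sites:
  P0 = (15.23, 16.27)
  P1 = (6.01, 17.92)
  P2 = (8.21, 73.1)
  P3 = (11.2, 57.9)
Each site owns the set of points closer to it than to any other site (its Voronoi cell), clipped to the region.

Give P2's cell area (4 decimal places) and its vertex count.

Area of P2's cell: 516.1478 (4 vertices)

1. box [0,26]×[0,86]: [(0, 0) (26, 0) (26, 86) (0, 86)]
2. ⊥bis P2·P0 via (11.72,44.685): [(0, 43.2373) (26, 46.449) (26, 86) (0, 86)]  |A|=1070.079
3. ⊥bis P2·P1 via (7.11,45.51): [(0, 45.7935) (15.6442, 45.1697) (26, 46.449) (26, 86) (0, 86)]  |A|=1050.0842
4. ⊥bis P2·P3 via (9.705,65.5): [(0, 63.5909) (26, 68.7054) (26, 86) (0, 86)]  |A|=516.1478
5. canonical 4-gon: [(0, 63.5909) (26, 68.7054) (26, 86) (0, 86)]
6. shoelace: 516.1478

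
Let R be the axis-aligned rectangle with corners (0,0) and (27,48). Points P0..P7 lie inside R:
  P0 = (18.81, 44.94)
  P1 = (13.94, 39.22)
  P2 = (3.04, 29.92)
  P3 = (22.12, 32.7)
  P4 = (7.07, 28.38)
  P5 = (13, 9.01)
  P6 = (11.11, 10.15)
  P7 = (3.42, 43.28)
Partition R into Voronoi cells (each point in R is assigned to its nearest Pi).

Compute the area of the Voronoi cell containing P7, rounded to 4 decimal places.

1. box [0,27]×[0,48]: [(0, 0) (27, 0) (27, 48) (0, 48)]
2. ⊥bis P7·P0 via (11.115,44.11): [(0, 0) (15.8728, 0) (10.6954, 48) (0, 48)]  |A|=637.6373
3. ⊥bis P7·P1 via (8.68,41.25): [(0, 18.759) (10.8242, 46.8059) (10.6954, 48) (0, 48)]  |A|=164.6411
4. ⊥bis P7·P2 via (3.23,36.6): [(0, 36.6919) (6.8457, 36.4972) (10.8242, 46.8059) (10.6954, 48) (0, 48)]  |A|=103.2592
5. ⊥bis P7·P3 via (12.77,37.99): [(0, 36.6919) (6.8457, 36.4972) (10.8242, 46.8059) (10.6954, 48) (0, 48)]  |A|=103.2592
6. ⊥bis P7·P4 via (5.245,35.83): [(0, 36.6919) (6.8457, 36.4972) (10.8242, 46.8059) (10.6954, 48) (0, 48)]  |A|=103.2592
7. ⊥bis P7·P5 via (8.21,26.145): [(0, 36.6919) (6.8457, 36.4972) (10.8242, 46.8059) (10.6954, 48) (0, 48)]  |A|=103.2592
8. ⊥bis P7·P6 via (7.265,26.715): [(0, 36.6919) (6.8457, 36.4972) (10.8242, 46.8059) (10.6954, 48) (0, 48)]  |A|=103.2592
9. canonical 5-gon: [(0, 36.6919) (6.8457, 36.4972) (10.8242, 46.8059) (10.6954, 48) (0, 48)]
10. shoelace: 103.2592

Area of P7's cell: 103.2592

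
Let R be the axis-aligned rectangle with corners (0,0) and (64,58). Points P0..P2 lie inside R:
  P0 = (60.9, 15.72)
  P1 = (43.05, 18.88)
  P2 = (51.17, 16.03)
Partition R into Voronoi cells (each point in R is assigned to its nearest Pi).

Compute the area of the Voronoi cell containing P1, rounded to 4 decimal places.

1. box [0,64]×[0,58]: [(0, 0) (64, 0) (64, 58) (0, 58)]
2. ⊥bis P1·P0 via (51.975,17.3): [(0, 0) (48.9124, 0) (59.1802, 58) (0, 58)]  |A|=3134.6831
3. ⊥bis P1·P2 via (47.11,17.455): [(0, 0) (40.9836, 0) (56.9814, 45.5798) (59.1802, 58) (0, 58)]  |A|=2953.9861
4. canonical 5-gon: [(0, 0) (40.9836, 0) (56.9814, 45.5798) (59.1802, 58) (0, 58)]
5. shoelace: 2953.9861

Area of P1's cell: 2953.9861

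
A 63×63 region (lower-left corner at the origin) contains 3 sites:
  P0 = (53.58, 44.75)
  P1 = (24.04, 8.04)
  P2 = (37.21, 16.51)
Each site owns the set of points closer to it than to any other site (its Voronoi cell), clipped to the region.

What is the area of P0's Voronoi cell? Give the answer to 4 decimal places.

1. box [0,63]×[0,63]: [(0, 0) (63, 0) (63, 63) (0, 63)]
2. ⊥bis P0·P1 via (38.81,26.395): [(0, 57.6248) (63, 6.9297) (63, 63) (0, 63)]  |A|=1935.5332
3. ⊥bis P0·P2 via (45.395,30.63): [(0, 57.6248) (3.0244, 55.1911) (63, 20.4248) (63, 63) (0, 63)]  |A|=1530.8428
4. canonical 5-gon: [(0, 57.6248) (3.0244, 55.1911) (63, 20.4248) (63, 63) (0, 63)]
5. shoelace: 1530.8428

Area of P0's cell: 1530.8428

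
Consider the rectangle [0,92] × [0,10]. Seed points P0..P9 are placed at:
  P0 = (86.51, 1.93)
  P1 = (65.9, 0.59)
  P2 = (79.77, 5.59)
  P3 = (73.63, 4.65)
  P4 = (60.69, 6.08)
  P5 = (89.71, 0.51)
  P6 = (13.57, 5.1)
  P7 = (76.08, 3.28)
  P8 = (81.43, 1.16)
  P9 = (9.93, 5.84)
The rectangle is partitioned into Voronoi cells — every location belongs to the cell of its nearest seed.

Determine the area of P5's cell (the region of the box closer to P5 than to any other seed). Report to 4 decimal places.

1. box [0,92]×[0,10]: [(0, 0) (92, 0) (92, 10) (0, 10)]
2. ⊥bis P5·P0 via (88.11,1.22): [(87.5686, 0) (92, 0) (92, 9.9862)]  |A|=22.1263
3. ⊥bis P5·P1 via (77.805,0.55): [(87.5686, 0) (92, 0) (92, 9.9862)]  |A|=22.1263
4. ⊥bis P5·P2 via (84.74,3.05): [(87.5686, 0) (92, 0) (92, 9.9862)]  |A|=22.1263
5. ⊥bis P5·P3 via (81.67,2.58): [(87.5686, 0) (92, 0) (92, 9.9862)]  |A|=22.1263
6. ⊥bis P5·P4 via (75.2,3.295): [(87.5686, 0) (92, 0) (92, 9.9862)]  |A|=22.1263
7. ⊥bis P5·P6 via (51.64,2.805): [(87.5686, 0) (92, 0) (92, 9.9862)]  |A|=22.1263
8. ⊥bis P5·P7 via (82.895,1.895): [(87.5686, 0) (92, 0) (92, 9.9862)]  |A|=22.1263
9. ⊥bis P5·P8 via (85.57,0.835): [(87.5686, 0) (92, 0) (92, 9.9862)]  |A|=22.1263
10. ⊥bis P5·P9 via (49.82,3.175): [(87.5686, 0) (92, 0) (92, 9.9862)]  |A|=22.1263
11. canonical 3-gon: [(87.5686, 0) (92, 0) (92, 9.9862)]
12. shoelace: 22.1263

Area of P5's cell: 22.1263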